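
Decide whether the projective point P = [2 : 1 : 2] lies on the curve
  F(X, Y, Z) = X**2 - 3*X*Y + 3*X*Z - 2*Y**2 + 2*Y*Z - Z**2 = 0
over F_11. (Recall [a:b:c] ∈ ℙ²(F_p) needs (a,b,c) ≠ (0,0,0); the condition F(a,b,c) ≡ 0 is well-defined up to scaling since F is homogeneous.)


F(2,1,2) ≡ 8 (mod 11); P is NOT on the curve.

Evaluate F(2, 1, 2) term-by-term (mod 11).
  X**2 ↦ 1·4·1·1 = 4
  -3*X*Y ↦ -3·2·1·1 = -6
  3*X*Z ↦ 3·2·1·2 = 12
  -2*Y**2 ↦ -2·1·1·1 = -2
  2*Y*Z ↦ 2·1·1·2 = 4
  -Z**2 ↦ -1·1·1·4 = -4
Sum: F(2, 1, 2) = (4) + (-6) + (12) + (-2) + (4) + (-4) = 8.
Reducing mod 11: 8 ≡ 8 (mod 11).
Since F(a, b, c) ≡ 8 ≠ 0 (mod 11), P does NOT lie on the curve.


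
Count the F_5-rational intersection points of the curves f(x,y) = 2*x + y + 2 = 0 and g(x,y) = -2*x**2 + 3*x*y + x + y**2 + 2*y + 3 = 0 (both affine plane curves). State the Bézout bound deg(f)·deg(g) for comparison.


Common zeros: {(2, 4), (4, 0)}; count = 2; Bézout bound = 2.

deg(f) = 1, deg(g) = 2, so Bézout bound = 2.
Scan x ∈ F_5. For each x, list the y ∈ F_5 with f(x, y) ≡ 0 and those with g(x, y) ≡ 0 (mod 5); the common zeros in that column are the intersection.
  x = 0: f ≡ 0 at y ∈ {3}; g ≡ 0 at y ∈ ∅; common: ∅.
  x = 1: f ≡ 0 at y ∈ {1}; g ≡ 0 at y ∈ ∅; common: ∅.
  x = 2: f ≡ 0 at y ∈ {4}; g ≡ 0 at y ∈ {3, 4}; common: {4}.
  x = 3: f ≡ 0 at y ∈ {2}; g ≡ 0 at y ∈ {1, 3}; common: ∅.
  x = 4: f ≡ 0 at y ∈ {0}; g ≡ 0 at y ∈ {0, 1}; common: {0}.
Collecting: common zeros = {(2, 4), (4, 0)}, so the count is 2.
Comparison with the Bézout bound: 2 ≤ 2 = deg(f)·deg(g), as expected for curves with no common component (the bound is attained).


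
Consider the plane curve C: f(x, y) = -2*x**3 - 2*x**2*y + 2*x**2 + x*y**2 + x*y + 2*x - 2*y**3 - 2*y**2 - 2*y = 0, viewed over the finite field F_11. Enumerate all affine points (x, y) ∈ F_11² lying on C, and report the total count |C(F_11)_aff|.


Affine F_11-points: {(0, 0), (1, 4), (1, 6), (2, 6), (3, 6), (4, 0), (6, 2), (7, 9), (8, 0), (9, 4), (9, 7), (9, 9), (10, 8)}; count = 13.

For each of the 121 pairs (x, y) ∈ F_11², evaluate f(x, y) mod 11. Record the zeros.
  x = 0: [0↦0, 1↦5, 2↦5, 3↦10, 4↦8, 5↦9, 6↦1, 7↦5, 8↦9, 9↦1, 10↦2]  zeros at y ∈ {0}
  x = 1: [0↦2, 1↦7, 2↦9, 3↦7, 4↦0, 5↦9, 6↦0, 7↦5, 8↦1, 9↦9, 10↦6]  zeros at y ∈ {4, 6}
  x = 2: [0↦7, 1↦8, 2↦8, 3↦6, 4↦1, 5↦3, 6↦0, 7↦2, 8↦8, 9↦6, 10↦6]  zeros at y ∈ {6}
  x = 3: [0↦3, 1↦7, 2↦1, 3↦6, 4↦10, 5↦1, 6↦0, 7↦6, 8↦7, 9↦2, 10↦1]  zeros at y ∈ {6}
  x = 4: [0↦0, 1↦3, 2↦9, 3↦6, 4↦4, 5↦2, 6↦10, 7↦5, 8↦8, 9↦7, 10↦1]  zeros at y ∈ {0}
  x = 5: [0↦8, 1↦6, 2↦9, 3↦5, 4↦4, 5↦5, 6↦7, 7↦9, 8↦10, 9↦9, 10↦5]  zeros at y ∈ ∅
  x = 6: [0↦4, 1↦4, 2↦0, 3↦2, 4↦9, 5↦9, 6↦1, 7↦6, 8↦1, 9↦7, 10↦1]  zeros at y ∈ {2}
  x = 7: [0↦9, 1↦7, 2↦3, 3↦7, 4↦7, 5↦2, 6↦2, 7↦6, 8↦2, 9↦0, 10↦10]  zeros at y ∈ {9}
  x = 8: [0↦0, 1↦3, 2↦6, 3↦8, 4↦8, 5↦5, 6↦9, 7↦8, 8↦1, 9↦9, 10↦9]  zeros at y ∈ {0}
  x = 9: [0↦9, 1↦2, 2↦8, 3↦4, 4↦0, 5↦6, 6↦10, 7↦0, 8↦8, 9↦0, 10↦8]  zeros at y ∈ {4, 7, 9}
  x = 10: [0↦2, 1↦3, 2↦8, 3↦5, 4↦4, 5↦4, 6↦4, 7↦3, 8↦0, 9↦5, 10↦6]  zeros at y ∈ {8}
Collecting zeros: affine points = {(0, 0), (1, 4), (1, 6), (2, 6), (3, 6), (4, 0), (6, 2), (7, 9), (8, 0), (9, 4), (9, 7), (9, 9), (10, 8)}.
Total count |C(F_11)_aff| = 13.


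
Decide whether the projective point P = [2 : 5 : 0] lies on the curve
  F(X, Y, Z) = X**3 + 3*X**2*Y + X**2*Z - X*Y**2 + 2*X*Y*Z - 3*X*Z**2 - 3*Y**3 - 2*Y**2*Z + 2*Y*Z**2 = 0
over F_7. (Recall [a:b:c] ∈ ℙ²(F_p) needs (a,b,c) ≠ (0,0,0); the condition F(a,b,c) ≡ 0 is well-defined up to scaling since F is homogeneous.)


F(2,5,0) ≡ 0 (mod 7); P is on the curve.

Evaluate F(2, 5, 0) term-by-term (mod 7).
  X**3 ↦ 1·8·1·1 = 8
  3*X**2*Y ↦ 3·4·5·1 = 60
  X**2*Z ↦ 1·4·1·0 = 0
  -X*Y**2 ↦ -1·2·25·1 = -50
  2*X*Y*Z ↦ 2·2·5·0 = 0
  -3*X*Z**2 ↦ -3·2·1·0 = 0
  -3*Y**3 ↦ -3·1·125·1 = -375
  -2*Y**2*Z ↦ -2·1·25·0 = 0
  2*Y*Z**2 ↦ 2·1·5·0 = 0
Sum: F(2, 5, 0) = (8) + (60) + (0) + (-50) + (0) + (0) + (-375) + (0) + (0) = -357.
Reducing mod 7: -357 ≡ 0 (mod 7).
Since F(a, b, c) ≡ 0 (mod 7), P lies on the curve.


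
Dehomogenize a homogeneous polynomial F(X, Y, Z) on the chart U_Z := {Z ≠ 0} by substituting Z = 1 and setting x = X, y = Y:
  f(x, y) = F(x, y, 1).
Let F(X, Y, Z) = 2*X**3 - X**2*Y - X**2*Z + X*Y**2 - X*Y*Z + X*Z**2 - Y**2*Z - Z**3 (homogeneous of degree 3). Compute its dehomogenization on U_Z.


f(x, y) = 2*x**3 - x**2*y - x**2 + x*y**2 - x*y + x - y**2 - 1

On U_Z we set Z = 1. Each monomial c·X^i·Y^j·Z^k in F becomes c·x^i·y^j·1^k = c·x^i·y^j.
Substituting Z = 1: F(X, Y, 1) = 2*x**3 - x**2*y - x**2 + x*y**2 - x*y + x - y**2 - 1.
Note: deg(f) ≤ deg(F) = 3; strict inequality happens when F is divisible by Z (lost terms).


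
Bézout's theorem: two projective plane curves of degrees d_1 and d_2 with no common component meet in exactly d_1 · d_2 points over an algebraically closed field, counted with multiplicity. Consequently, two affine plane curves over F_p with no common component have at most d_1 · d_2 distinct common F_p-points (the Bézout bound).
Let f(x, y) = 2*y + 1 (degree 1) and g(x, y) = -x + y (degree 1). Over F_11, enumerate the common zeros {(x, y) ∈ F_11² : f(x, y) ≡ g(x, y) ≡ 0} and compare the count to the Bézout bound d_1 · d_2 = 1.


Common zeros: {(5, 5)}; count = 1; Bézout bound = 1.

deg(f) = 1, deg(g) = 1, so Bézout bound = 1.
Scan x ∈ F_11. For each x, list the y ∈ F_11 with f(x, y) ≡ 0 and those with g(x, y) ≡ 0 (mod 11); the common zeros in that column are the intersection.
  x = 0: f ≡ 0 at y ∈ {5}; g ≡ 0 at y ∈ {0}; common: ∅.
  x = 1: f ≡ 0 at y ∈ {5}; g ≡ 0 at y ∈ {1}; common: ∅.
  x = 2: f ≡ 0 at y ∈ {5}; g ≡ 0 at y ∈ {2}; common: ∅.
  x = 3: f ≡ 0 at y ∈ {5}; g ≡ 0 at y ∈ {3}; common: ∅.
  x = 4: f ≡ 0 at y ∈ {5}; g ≡ 0 at y ∈ {4}; common: ∅.
  x = 5: f ≡ 0 at y ∈ {5}; g ≡ 0 at y ∈ {5}; common: {5}.
  x = 6: f ≡ 0 at y ∈ {5}; g ≡ 0 at y ∈ {6}; common: ∅.
  x = 7: f ≡ 0 at y ∈ {5}; g ≡ 0 at y ∈ {7}; common: ∅.
  x = 8: f ≡ 0 at y ∈ {5}; g ≡ 0 at y ∈ {8}; common: ∅.
  x = 9: f ≡ 0 at y ∈ {5}; g ≡ 0 at y ∈ {9}; common: ∅.
  x = 10: f ≡ 0 at y ∈ {5}; g ≡ 0 at y ∈ {10}; common: ∅.
Collecting: common zeros = {(5, 5)}, so the count is 1.
Comparison with the Bézout bound: 1 ≤ 1 = deg(f)·deg(g), as expected for curves with no common component (the bound is attained).


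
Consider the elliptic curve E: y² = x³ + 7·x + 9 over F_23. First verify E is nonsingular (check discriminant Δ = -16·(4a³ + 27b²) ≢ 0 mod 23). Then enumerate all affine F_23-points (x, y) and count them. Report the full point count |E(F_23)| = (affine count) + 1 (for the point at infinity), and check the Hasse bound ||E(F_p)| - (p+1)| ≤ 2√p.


Affine points = {(0, 3), (0, 20), (2, 10), (2, 13), (4, 3), (4, 20), (5, 10), (5, 13), (8, 5), (8, 18), (12, 2), (12, 21), (15, 4), (15, 19), (16, 10), (16, 13), (17, 2), (17, 21), (19, 3), (19, 20), (22, 1), (22, 22)}; affine count = 22; |E(F_23)| = 23.

Discriminant check: Δ ∝ 4a³ + 27b² = 4·7³ + 27·9² = 4·343 + 27·81 ≡ 17 (mod 23). Nonzero ⇒ E is nonsingular.
For each x ∈ F_23, compute rhs = x³ + 7·x + 9 mod 23, then count y ∈ F_23 with y² ≡ rhs.
  x = 0: rhs = 9, matching y values: 3, 20 (2 points).
  x = 1: rhs = 17, matching y values: none (0 points).
  x = 2: rhs = 8, matching y values: 10, 13 (2 points).
  x = 3: rhs = 11, matching y values: none (0 points).
  x = 4: rhs = 9, matching y values: 3, 20 (2 points).
  x = 5: rhs = 8, matching y values: 10, 13 (2 points).
  x = 6: rhs = 14, matching y values: none (0 points).
  x = 7: rhs = 10, matching y values: none (0 points).
  x = 8: rhs = 2, matching y values: 5, 18 (2 points).
  x = 9: rhs = 19, matching y values: none (0 points).
  x = 10: rhs = 21, matching y values: none (0 points).
  x = 11: rhs = 14, matching y values: none (0 points).
  x = 12: rhs = 4, matching y values: 2, 21 (2 points).
  x = 13: rhs = 20, matching y values: none (0 points).
  x = 14: rhs = 22, matching y values: none (0 points).
  x = 15: rhs = 16, matching y values: 4, 19 (2 points).
  x = 16: rhs = 8, matching y values: 10, 13 (2 points).
  x = 17: rhs = 4, matching y values: 2, 21 (2 points).
  x = 18: rhs = 10, matching y values: none (0 points).
  x = 19: rhs = 9, matching y values: 3, 20 (2 points).
  x = 20: rhs = 7, matching y values: none (0 points).
  x = 21: rhs = 10, matching y values: none (0 points).
  x = 22: rhs = 1, matching y values: 1, 22 (2 points).
Total affine count: 22.
Full point count |E(F_23)| = 22 + 1 = 23.
Hasse bound: |23 − (23+1)| = |-1| = 1 ≤ 2√23 ≈ 9.5917 ✓.


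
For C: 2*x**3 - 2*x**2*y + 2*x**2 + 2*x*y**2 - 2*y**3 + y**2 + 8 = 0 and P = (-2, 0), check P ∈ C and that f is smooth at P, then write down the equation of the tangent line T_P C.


Tangent line at P: 16*x - 8*y + 32 = 0.

Step 1: f(-2, 0) = 0, so P lies on C.
Step 2: partial derivatives
  f_x(x, y) = 6*x**2 - 4*x*y + 4*x + 2*y**2, f_y(x, y) = -2*x**2 + 4*x*y - 6*y**2 + 2*y.
  f_x(P) = 16, f_y(P) = -8 (gradient nonzero, so P is smooth).
Step 3: tangent line at P: 16·(x − -2) + -8·(y − 0) = 0.
Expanding: 16*x - 8*y + 32 = 0.


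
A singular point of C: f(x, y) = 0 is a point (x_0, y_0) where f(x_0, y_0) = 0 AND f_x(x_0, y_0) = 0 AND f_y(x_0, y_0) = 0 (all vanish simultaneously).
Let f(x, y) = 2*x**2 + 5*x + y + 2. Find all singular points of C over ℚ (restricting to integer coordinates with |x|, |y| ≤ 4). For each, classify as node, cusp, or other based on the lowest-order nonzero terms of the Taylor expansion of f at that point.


No singular points in the scanned grid; C is smooth there.

Compute partial derivatives:
  f_x = 4*x + 5.
  f_y = 1.
f_y = 1 is a nonzero constant, so f_y never vanishes: no point (x, y) can satisfy f = f_x = f_y = 0. In particular no (x, y) ∈ {−4, ..., 4}² is singular; the curve is smooth.


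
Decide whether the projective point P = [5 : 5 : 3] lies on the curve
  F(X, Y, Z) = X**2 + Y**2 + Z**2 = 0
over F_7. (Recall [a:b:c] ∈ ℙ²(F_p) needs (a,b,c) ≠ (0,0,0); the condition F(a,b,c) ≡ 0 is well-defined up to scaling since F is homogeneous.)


F(5,5,3) ≡ 3 (mod 7); P is NOT on the curve.

Evaluate F(5, 5, 3) term-by-term (mod 7).
  X**2 ↦ 1·25·1·1 = 25
  Y**2 ↦ 1·1·25·1 = 25
  Z**2 ↦ 1·1·1·9 = 9
Sum: F(5, 5, 3) = (25) + (25) + (9) = 59.
Reducing mod 7: 59 ≡ 3 (mod 7).
Since F(a, b, c) ≡ 3 ≠ 0 (mod 7), P does NOT lie on the curve.


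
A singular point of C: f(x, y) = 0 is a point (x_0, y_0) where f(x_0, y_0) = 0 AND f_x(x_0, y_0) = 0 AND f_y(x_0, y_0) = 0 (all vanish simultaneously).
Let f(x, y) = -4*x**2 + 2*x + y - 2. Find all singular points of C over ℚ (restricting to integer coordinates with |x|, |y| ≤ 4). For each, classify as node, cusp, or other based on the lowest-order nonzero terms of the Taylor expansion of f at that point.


No singular points in the scanned grid; C is smooth there.

Compute partial derivatives:
  f_x = 2 - 8*x.
  f_y = 1.
f_y = 1 is a nonzero constant, so f_y never vanishes: no point (x, y) can satisfy f = f_x = f_y = 0. In particular no (x, y) ∈ {−4, ..., 4}² is singular; the curve is smooth.


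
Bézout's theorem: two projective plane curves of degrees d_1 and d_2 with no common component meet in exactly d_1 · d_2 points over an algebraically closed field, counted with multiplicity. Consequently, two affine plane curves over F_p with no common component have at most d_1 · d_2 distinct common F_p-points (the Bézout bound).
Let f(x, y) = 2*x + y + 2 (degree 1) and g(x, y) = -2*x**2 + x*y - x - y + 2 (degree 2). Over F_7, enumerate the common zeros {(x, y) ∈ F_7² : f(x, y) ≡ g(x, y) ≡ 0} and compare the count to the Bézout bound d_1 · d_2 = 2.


Common zeros: {(2, 1), (3, 6)}; count = 2; Bézout bound = 2.

deg(f) = 1, deg(g) = 2, so Bézout bound = 2.
Scan x ∈ F_7. For each x, list the y ∈ F_7 with f(x, y) ≡ 0 and those with g(x, y) ≡ 0 (mod 7); the common zeros in that column are the intersection.
  x = 0: f ≡ 0 at y ∈ {5}; g ≡ 0 at y ∈ {2}; common: ∅.
  x = 1: f ≡ 0 at y ∈ {3}; g ≡ 0 at y ∈ ∅; common: ∅.
  x = 2: f ≡ 0 at y ∈ {1}; g ≡ 0 at y ∈ {1}; common: {1}.
  x = 3: f ≡ 0 at y ∈ {6}; g ≡ 0 at y ∈ {6}; common: {6}.
  x = 4: f ≡ 0 at y ∈ {4}; g ≡ 0 at y ∈ {2}; common: ∅.
  x = 5: f ≡ 0 at y ∈ {2}; g ≡ 0 at y ∈ {1}; common: ∅.
  x = 6: f ≡ 0 at y ∈ {0}; g ≡ 0 at y ∈ {4}; common: ∅.
Collecting: common zeros = {(2, 1), (3, 6)}, so the count is 2.
Comparison with the Bézout bound: 2 ≤ 2 = deg(f)·deg(g), as expected for curves with no common component (the bound is attained).


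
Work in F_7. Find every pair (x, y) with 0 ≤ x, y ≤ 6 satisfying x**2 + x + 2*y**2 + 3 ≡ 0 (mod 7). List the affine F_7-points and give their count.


Affine F_7-points: {(0, 3), (0, 4), (1, 1), (1, 6), (5, 1), (5, 6), (6, 3), (6, 4)}; count = 8.

For each of the 49 pairs (x, y) ∈ F_7², evaluate f(x, y) mod 7. Record the zeros.
  x = 0: [0↦3, 1↦5, 2↦4, 3↦0, 4↦0, 5↦4, 6↦5]  zeros at y ∈ {3, 4}
  x = 1: [0↦5, 1↦0, 2↦6, 3↦2, 4↦2, 5↦6, 6↦0]  zeros at y ∈ {1, 6}
  x = 2: [0↦2, 1↦4, 2↦3, 3↦6, 4↦6, 5↦3, 6↦4]  zeros at y ∈ ∅
  x = 3: [0↦1, 1↦3, 2↦2, 3↦5, 4↦5, 5↦2, 6↦3]  zeros at y ∈ ∅
  x = 4: [0↦2, 1↦4, 2↦3, 3↦6, 4↦6, 5↦3, 6↦4]  zeros at y ∈ ∅
  x = 5: [0↦5, 1↦0, 2↦6, 3↦2, 4↦2, 5↦6, 6↦0]  zeros at y ∈ {1, 6}
  x = 6: [0↦3, 1↦5, 2↦4, 3↦0, 4↦0, 5↦4, 6↦5]  zeros at y ∈ {3, 4}
Collecting zeros: affine points = {(0, 3), (0, 4), (1, 1), (1, 6), (5, 1), (5, 6), (6, 3), (6, 4)}.
Total count |C(F_7)_aff| = 8.


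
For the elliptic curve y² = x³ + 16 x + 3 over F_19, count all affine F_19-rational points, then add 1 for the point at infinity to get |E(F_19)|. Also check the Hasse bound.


Affine points = {(1, 1), (1, 18), (2, 9), (2, 10), (4, 6), (4, 13), (6, 7), (6, 12), (8, 4), (8, 15), (10, 2), (10, 17), (11, 3), (11, 16), (12, 2), (12, 17), (14, 8), (14, 11), (16, 2), (16, 17), (17, 1), (17, 18), (18, 9), (18, 10)}; affine count = 24; |E(F_19)| = 25.

Discriminant check: Δ ∝ 4a³ + 27b² = 4·16³ + 27·3² = 4·4096 + 27·9 ≡ 2 (mod 19). Nonzero ⇒ E is nonsingular.
For each x ∈ F_19, compute rhs = x³ + 16·x + 3 mod 19, then count y ∈ F_19 with y² ≡ rhs.
  x = 0: rhs = 3, matching y values: none (0 points).
  x = 1: rhs = 1, matching y values: 1, 18 (2 points).
  x = 2: rhs = 5, matching y values: 9, 10 (2 points).
  x = 3: rhs = 2, matching y values: none (0 points).
  x = 4: rhs = 17, matching y values: 6, 13 (2 points).
  x = 5: rhs = 18, matching y values: none (0 points).
  x = 6: rhs = 11, matching y values: 7, 12 (2 points).
  x = 7: rhs = 2, matching y values: none (0 points).
  x = 8: rhs = 16, matching y values: 4, 15 (2 points).
  x = 9: rhs = 2, matching y values: none (0 points).
  x = 10: rhs = 4, matching y values: 2, 17 (2 points).
  x = 11: rhs = 9, matching y values: 3, 16 (2 points).
  x = 12: rhs = 4, matching y values: 2, 17 (2 points).
  x = 13: rhs = 14, matching y values: none (0 points).
  x = 14: rhs = 7, matching y values: 8, 11 (2 points).
  x = 15: rhs = 8, matching y values: none (0 points).
  x = 16: rhs = 4, matching y values: 2, 17 (2 points).
  x = 17: rhs = 1, matching y values: 1, 18 (2 points).
  x = 18: rhs = 5, matching y values: 9, 10 (2 points).
Total affine count: 24.
Full point count |E(F_19)| = 24 + 1 = 25.
Hasse bound: |25 − (19+1)| = |5| = 5 ≤ 2√19 ≈ 8.7178 ✓.


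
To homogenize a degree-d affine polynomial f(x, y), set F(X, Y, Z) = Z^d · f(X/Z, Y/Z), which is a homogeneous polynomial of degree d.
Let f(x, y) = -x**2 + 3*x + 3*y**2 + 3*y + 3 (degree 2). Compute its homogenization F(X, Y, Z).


F(X, Y, Z) = -X**2 + 3*X*Z + 3*Y**2 + 3*Y*Z + 3*Z**2

deg(f) = 2.
Substitute x = X/Z, y = Y/Z into f, then multiply by Z^2.
  monomial -1·x^2·y^0 ↦ -1·X^2·Y^0·Z^0.
  monomial 3·x^1·y^0 ↦ 3·X^1·Y^0·Z^1.
  monomial 3·x^0·y^2 ↦ 3·X^0·Y^2·Z^0.
  monomial 3·x^0·y^1 ↦ 3·X^0·Y^1·Z^1.
  monomial 3·x^0·y^0 ↦ 3·X^0·Y^0·Z^2.
Collecting: F(X, Y, Z) = -X**2 + 3*X*Z + 3*Y**2 + 3*Y*Z + 3*Z**2.


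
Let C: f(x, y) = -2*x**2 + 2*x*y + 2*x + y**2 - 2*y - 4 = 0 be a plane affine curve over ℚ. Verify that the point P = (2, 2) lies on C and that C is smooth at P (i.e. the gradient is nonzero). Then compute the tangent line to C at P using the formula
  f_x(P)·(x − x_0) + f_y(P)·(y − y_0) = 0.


Tangent line at P: -2*x + 6*y - 8 = 0.

Step 1: f(2, 2) = 0, so P lies on C.
Step 2: partial derivatives
  f_x(x, y) = -4*x + 2*y + 2, f_y(x, y) = 2*x + 2*y - 2.
  f_x(P) = -2, f_y(P) = 6 (gradient nonzero, so P is smooth).
Step 3: tangent line at P: -2·(x − 2) + 6·(y − 2) = 0.
Expanding: -2*x + 6*y - 8 = 0.


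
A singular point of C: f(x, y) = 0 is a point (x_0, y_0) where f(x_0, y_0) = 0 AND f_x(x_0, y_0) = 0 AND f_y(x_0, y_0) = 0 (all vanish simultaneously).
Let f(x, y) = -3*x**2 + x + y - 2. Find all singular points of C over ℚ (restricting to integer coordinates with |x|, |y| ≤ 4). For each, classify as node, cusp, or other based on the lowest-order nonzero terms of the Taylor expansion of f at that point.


No singular points in the scanned grid; C is smooth there.

Compute partial derivatives:
  f_x = 1 - 6*x.
  f_y = 1.
f_y = 1 is a nonzero constant, so f_y never vanishes: no point (x, y) can satisfy f = f_x = f_y = 0. In particular no (x, y) ∈ {−4, ..., 4}² is singular; the curve is smooth.


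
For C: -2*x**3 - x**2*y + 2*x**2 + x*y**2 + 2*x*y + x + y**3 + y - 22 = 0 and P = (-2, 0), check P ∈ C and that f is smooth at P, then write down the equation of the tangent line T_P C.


Tangent line at P: -31*x - 7*y - 62 = 0.

Step 1: f(-2, 0) = 0, so P lies on C.
Step 2: partial derivatives
  f_x(x, y) = -6*x**2 - 2*x*y + 4*x + y**2 + 2*y + 1, f_y(x, y) = -x**2 + 2*x*y + 2*x + 3*y**2 + 1.
  f_x(P) = -31, f_y(P) = -7 (gradient nonzero, so P is smooth).
Step 3: tangent line at P: -31·(x − -2) + -7·(y − 0) = 0.
Expanding: -31*x - 7*y - 62 = 0.


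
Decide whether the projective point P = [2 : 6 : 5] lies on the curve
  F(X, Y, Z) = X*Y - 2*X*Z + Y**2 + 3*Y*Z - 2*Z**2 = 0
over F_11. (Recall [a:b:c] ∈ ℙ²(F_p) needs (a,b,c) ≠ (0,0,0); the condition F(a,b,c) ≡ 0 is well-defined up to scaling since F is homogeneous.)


F(2,6,5) ≡ 2 (mod 11); P is NOT on the curve.

Evaluate F(2, 6, 5) term-by-term (mod 11).
  X*Y ↦ 1·2·6·1 = 12
  -2*X*Z ↦ -2·2·1·5 = -20
  Y**2 ↦ 1·1·36·1 = 36
  3*Y*Z ↦ 3·1·6·5 = 90
  -2*Z**2 ↦ -2·1·1·25 = -50
Sum: F(2, 6, 5) = (12) + (-20) + (36) + (90) + (-50) = 68.
Reducing mod 11: 68 ≡ 2 (mod 11).
Since F(a, b, c) ≡ 2 ≠ 0 (mod 11), P does NOT lie on the curve.


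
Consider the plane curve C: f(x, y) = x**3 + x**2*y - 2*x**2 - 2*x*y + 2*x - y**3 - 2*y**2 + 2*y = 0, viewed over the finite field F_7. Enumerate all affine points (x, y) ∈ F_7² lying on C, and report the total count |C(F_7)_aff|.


Affine F_7-points: {(0, 0), (1, 4), (2, 3), (2, 4), (2, 5), (5, 3), (6, 3)}; count = 7.

For each of the 49 pairs (x, y) ∈ F_7², evaluate f(x, y) mod 7. Record the zeros.
  x = 0: [0↦0, 1↦6, 2↦2, 3↦3, 4↦3, 5↦3, 6↦4]  zeros at y ∈ {0}
  x = 1: [0↦1, 1↦6, 2↦1, 3↦1, 4↦0, 5↦6, 6↦6]  zeros at y ∈ {4}
  x = 2: [0↦4, 1↦3, 2↦6, 3↦0, 4↦0, 5↦0, 6↦1]  zeros at y ∈ {3, 4, 5}
  x = 3: [0↦1, 1↦3, 2↦2, 3↦6, 4↦2, 5↦5, 6↦2]  zeros at y ∈ ∅
  x = 4: [0↦5, 1↦5, 2↦2, 3↦4, 4↦5, 5↦6, 6↦1]  zeros at y ∈ ∅
  x = 5: [0↦1, 1↦1, 2↦5, 3↦0, 4↦1, 5↦2, 6↦4]  zeros at y ∈ {3}
  x = 6: [0↦2, 1↦4, 2↦3, 3↦0, 4↦3, 5↦6, 6↦3]  zeros at y ∈ {3}
Collecting zeros: affine points = {(0, 0), (1, 4), (2, 3), (2, 4), (2, 5), (5, 3), (6, 3)}.
Total count |C(F_7)_aff| = 7.


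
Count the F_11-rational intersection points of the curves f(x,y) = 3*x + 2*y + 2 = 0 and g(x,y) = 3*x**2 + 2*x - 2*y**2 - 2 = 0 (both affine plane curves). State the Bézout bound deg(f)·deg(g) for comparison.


Common zeros: {(4, 4), (8, 9)}; count = 2; Bézout bound = 2.

deg(f) = 1, deg(g) = 2, so Bézout bound = 2.
Scan x ∈ F_11. For each x, list the y ∈ F_11 with f(x, y) ≡ 0 and those with g(x, y) ≡ 0 (mod 11); the common zeros in that column are the intersection.
  x = 0: f ≡ 0 at y ∈ {10}; g ≡ 0 at y ∈ ∅; common: ∅.
  x = 1: f ≡ 0 at y ∈ {3}; g ≡ 0 at y ∈ ∅; common: ∅.
  x = 2: f ≡ 0 at y ∈ {7}; g ≡ 0 at y ∈ ∅; common: ∅.
  x = 3: f ≡ 0 at y ∈ {0}; g ≡ 0 at y ∈ ∅; common: ∅.
  x = 4: f ≡ 0 at y ∈ {4}; g ≡ 0 at y ∈ {4, 7}; common: {4}.
  x = 5: f ≡ 0 at y ∈ {8}; g ≡ 0 at y ∈ {5, 6}; common: ∅.
  x = 6: f ≡ 0 at y ∈ {1}; g ≡ 0 at y ∈ {2, 9}; common: ∅.
  x = 7: f ≡ 0 at y ∈ {5}; g ≡ 0 at y ∈ ∅; common: ∅.
  x = 8: f ≡ 0 at y ∈ {9}; g ≡ 0 at y ∈ {2, 9}; common: {9}.
  x = 9: f ≡ 0 at y ∈ {2}; g ≡ 0 at y ∈ {5, 6}; common: ∅.
  x = 10: f ≡ 0 at y ∈ {6}; g ≡ 0 at y ∈ {4, 7}; common: ∅.
Collecting: common zeros = {(4, 4), (8, 9)}, so the count is 2.
Comparison with the Bézout bound: 2 ≤ 2 = deg(f)·deg(g), as expected for curves with no common component (the bound is attained).


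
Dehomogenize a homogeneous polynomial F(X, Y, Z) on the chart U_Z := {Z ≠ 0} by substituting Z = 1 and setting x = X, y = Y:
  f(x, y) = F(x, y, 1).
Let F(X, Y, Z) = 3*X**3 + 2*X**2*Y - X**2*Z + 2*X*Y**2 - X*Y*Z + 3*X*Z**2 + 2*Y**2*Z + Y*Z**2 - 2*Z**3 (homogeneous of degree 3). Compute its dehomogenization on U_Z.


f(x, y) = 3*x**3 + 2*x**2*y - x**2 + 2*x*y**2 - x*y + 3*x + 2*y**2 + y - 2

On U_Z we set Z = 1. Each monomial c·X^i·Y^j·Z^k in F becomes c·x^i·y^j·1^k = c·x^i·y^j.
Substituting Z = 1: F(X, Y, 1) = 3*x**3 + 2*x**2*y - x**2 + 2*x*y**2 - x*y + 3*x + 2*y**2 + y - 2.
Note: deg(f) ≤ deg(F) = 3; strict inequality happens when F is divisible by Z (lost terms).


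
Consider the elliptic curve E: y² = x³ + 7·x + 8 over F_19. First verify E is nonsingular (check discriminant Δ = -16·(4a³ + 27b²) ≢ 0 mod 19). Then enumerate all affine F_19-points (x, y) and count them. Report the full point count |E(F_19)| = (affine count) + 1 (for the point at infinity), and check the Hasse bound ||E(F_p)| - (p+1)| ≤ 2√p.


Affine points = {(1, 4), (1, 15), (2, 7), (2, 12), (4, 9), (4, 10), (5, 4), (5, 15), (6, 0), (7, 1), (7, 18), (8, 5), (8, 14), (13, 4), (13, 15), (14, 0), (15, 7), (15, 12), (16, 6), (16, 13), (17, 9), (17, 10), (18, 0)}; affine count = 23; |E(F_19)| = 24.

Discriminant check: Δ ∝ 4a³ + 27b² = 4·7³ + 27·8² = 4·343 + 27·64 ≡ 3 (mod 19). Nonzero ⇒ E is nonsingular.
For each x ∈ F_19, compute rhs = x³ + 7·x + 8 mod 19, then count y ∈ F_19 with y² ≡ rhs.
  x = 0: rhs = 8, matching y values: none (0 points).
  x = 1: rhs = 16, matching y values: 4, 15 (2 points).
  x = 2: rhs = 11, matching y values: 7, 12 (2 points).
  x = 3: rhs = 18, matching y values: none (0 points).
  x = 4: rhs = 5, matching y values: 9, 10 (2 points).
  x = 5: rhs = 16, matching y values: 4, 15 (2 points).
  x = 6: rhs = 0, matching y values: 0 (1 points).
  x = 7: rhs = 1, matching y values: 1, 18 (2 points).
  x = 8: rhs = 6, matching y values: 5, 14 (2 points).
  x = 9: rhs = 2, matching y values: none (0 points).
  x = 10: rhs = 14, matching y values: none (0 points).
  x = 11: rhs = 10, matching y values: none (0 points).
  x = 12: rhs = 15, matching y values: none (0 points).
  x = 13: rhs = 16, matching y values: 4, 15 (2 points).
  x = 14: rhs = 0, matching y values: 0 (1 points).
  x = 15: rhs = 11, matching y values: 7, 12 (2 points).
  x = 16: rhs = 17, matching y values: 6, 13 (2 points).
  x = 17: rhs = 5, matching y values: 9, 10 (2 points).
  x = 18: rhs = 0, matching y values: 0 (1 points).
Total affine count: 23.
Full point count |E(F_19)| = 23 + 1 = 24.
Hasse bound: |24 − (19+1)| = |4| = 4 ≤ 2√19 ≈ 8.7178 ✓.


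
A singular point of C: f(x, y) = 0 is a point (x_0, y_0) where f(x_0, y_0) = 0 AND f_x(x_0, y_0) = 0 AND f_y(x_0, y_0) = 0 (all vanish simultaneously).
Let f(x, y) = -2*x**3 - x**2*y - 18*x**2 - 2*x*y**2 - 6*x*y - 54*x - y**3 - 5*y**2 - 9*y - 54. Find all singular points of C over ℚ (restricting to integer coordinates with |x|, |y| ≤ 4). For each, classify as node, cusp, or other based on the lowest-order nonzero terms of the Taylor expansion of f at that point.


Singular points: {(-3, 0)}; classification: cusp.

Compute partial derivatives:
  f_x = -6*x**2 - 2*x*y - 36*x - 2*y**2 - 6*y - 54.
  f_y = -x**2 - 4*x*y - 6*x - 3*y**2 - 10*y - 9.
Scan x_0 ∈ {−4, ..., 4}. For each x_0, f_y(x_0, y) is a polynomial in y; find its integer roots y ∈ {−4, ..., 4}, then test f_x and f at those candidates.
  x = -4: f_y(-4, y) = -3*y**2 + 6*y - 1; no integer root y with |y| ≤ 4.
  x = -3: f_y(-3, y) = -3*y**2 + 2*y; vanishes at y ∈ {0}. (-3, 0): f_x = 0, f = 0 — SINGULAR.
  x = -2: f_y(-2, y) = -3*y**2 - 2*y - 1; no integer root y with |y| ≤ 4.
  x = -1: f_y(-1, y) = -3*y**2 - 6*y - 4; no integer root y with |y| ≤ 4.
  x = 0: f_y(0, y) = -3*y**2 - 10*y - 9; no integer root y with |y| ≤ 4.
  x = 1: f_y(1, y) = -3*y**2 - 14*y - 16; vanishes at y ∈ {-2}. (1, -2): f_x = -88 ≠ 0.
  x = 2: f_y(2, y) = -3*y**2 - 18*y - 25; no integer root y with |y| ≤ 4.
  x = 3: f_y(3, y) = -3*y**2 - 22*y - 36; no integer root y with |y| ≤ 4.
  x = 4: f_y(4, y) = -3*y**2 - 26*y - 49; no integer root y with |y| ≤ 4.
Only singular point on the grid: (-3, 0).
Classify: substitute x = -3 + u, y = 0 + v and expand: f = -2*u**3 - u**2*v - 2*u*v**2 - v**3 + v**2.
No constant or linear terms (consistent with a singular point). Quadratic part: v**2. Cubic part: -2*u**3 - u**2*v - 2*u*v**2 - v**3.
The quadratic part v**2 is a perfect square, so there is a single (double) tangent line v = 0, i.e. y = 0. Restricting the cubic part to that line (v = 0) leaves -2*u**3 ≠ 0, so f is not divisible by v and the branch is v² ≈ 2*u**3 to lowest order — this is a cusp.
Classification: cusp.


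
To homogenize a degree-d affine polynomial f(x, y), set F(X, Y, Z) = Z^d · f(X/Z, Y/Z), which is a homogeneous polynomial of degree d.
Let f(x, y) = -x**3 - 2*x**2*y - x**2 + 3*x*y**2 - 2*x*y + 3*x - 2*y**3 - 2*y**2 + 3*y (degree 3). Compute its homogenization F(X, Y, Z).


F(X, Y, Z) = -X**3 - 2*X**2*Y - X**2*Z + 3*X*Y**2 - 2*X*Y*Z + 3*X*Z**2 - 2*Y**3 - 2*Y**2*Z + 3*Y*Z**2

deg(f) = 3.
Substitute x = X/Z, y = Y/Z into f, then multiply by Z^3.
  monomial -1·x^3·y^0 ↦ -1·X^3·Y^0·Z^0.
  monomial -2·x^2·y^1 ↦ -2·X^2·Y^1·Z^0.
  monomial -1·x^2·y^0 ↦ -1·X^2·Y^0·Z^1.
  monomial 3·x^1·y^2 ↦ 3·X^1·Y^2·Z^0.
  monomial -2·x^1·y^1 ↦ -2·X^1·Y^1·Z^1.
  monomial 3·x^1·y^0 ↦ 3·X^1·Y^0·Z^2.
  monomial -2·x^0·y^3 ↦ -2·X^0·Y^3·Z^0.
  monomial -2·x^0·y^2 ↦ -2·X^0·Y^2·Z^1.
  monomial 3·x^0·y^1 ↦ 3·X^0·Y^1·Z^2.
Collecting: F(X, Y, Z) = -X**3 - 2*X**2*Y - X**2*Z + 3*X*Y**2 - 2*X*Y*Z + 3*X*Z**2 - 2*Y**3 - 2*Y**2*Z + 3*Y*Z**2.


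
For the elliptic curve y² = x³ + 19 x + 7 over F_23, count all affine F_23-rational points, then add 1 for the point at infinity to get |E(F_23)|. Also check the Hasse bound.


Affine points = {(1, 2), (1, 21), (4, 3), (4, 20), (7, 0), (8, 2), (8, 21), (10, 1), (10, 22), (11, 11), (11, 12), (12, 10), (12, 13), (13, 6), (13, 17), (14, 2), (14, 21)}; affine count = 17; |E(F_23)| = 18.

Discriminant check: Δ ∝ 4a³ + 27b² = 4·19³ + 27·7² = 4·6859 + 27·49 ≡ 9 (mod 23). Nonzero ⇒ E is nonsingular.
For each x ∈ F_23, compute rhs = x³ + 19·x + 7 mod 23, then count y ∈ F_23 with y² ≡ rhs.
  x = 0: rhs = 7, matching y values: none (0 points).
  x = 1: rhs = 4, matching y values: 2, 21 (2 points).
  x = 2: rhs = 7, matching y values: none (0 points).
  x = 3: rhs = 22, matching y values: none (0 points).
  x = 4: rhs = 9, matching y values: 3, 20 (2 points).
  x = 5: rhs = 20, matching y values: none (0 points).
  x = 6: rhs = 15, matching y values: none (0 points).
  x = 7: rhs = 0, matching y values: 0 (1 points).
  x = 8: rhs = 4, matching y values: 2, 21 (2 points).
  x = 9: rhs = 10, matching y values: none (0 points).
  x = 10: rhs = 1, matching y values: 1, 22 (2 points).
  x = 11: rhs = 6, matching y values: 11, 12 (2 points).
  x = 12: rhs = 8, matching y values: 10, 13 (2 points).
  x = 13: rhs = 13, matching y values: 6, 17 (2 points).
  x = 14: rhs = 4, matching y values: 2, 21 (2 points).
  x = 15: rhs = 10, matching y values: none (0 points).
  x = 16: rhs = 14, matching y values: none (0 points).
  x = 17: rhs = 22, matching y values: none (0 points).
  x = 18: rhs = 17, matching y values: none (0 points).
  x = 19: rhs = 5, matching y values: none (0 points).
  x = 20: rhs = 15, matching y values: none (0 points).
  x = 21: rhs = 7, matching y values: none (0 points).
  x = 22: rhs = 10, matching y values: none (0 points).
Total affine count: 17.
Full point count |E(F_23)| = 17 + 1 = 18.
Hasse bound: |18 − (23+1)| = |-6| = 6 ≤ 2√23 ≈ 9.5917 ✓.


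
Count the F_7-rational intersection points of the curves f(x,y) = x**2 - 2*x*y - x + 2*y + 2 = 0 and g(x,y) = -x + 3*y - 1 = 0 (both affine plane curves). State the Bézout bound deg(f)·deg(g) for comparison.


Common zeros: ∅; count = 0; Bézout bound = 2.

deg(f) = 2, deg(g) = 1, so Bézout bound = 2.
Scan x ∈ F_7. For each x, list the y ∈ F_7 with f(x, y) ≡ 0 and those with g(x, y) ≡ 0 (mod 7); the common zeros in that column are the intersection.
  x = 0: f ≡ 0 at y ∈ {6}; g ≡ 0 at y ∈ {5}; common: ∅.
  x = 1: f ≡ 0 at y ∈ ∅; g ≡ 0 at y ∈ {3}; common: ∅.
  x = 2: f ≡ 0 at y ∈ {2}; g ≡ 0 at y ∈ {1}; common: ∅.
  x = 3: f ≡ 0 at y ∈ {2}; g ≡ 0 at y ∈ {6}; common: ∅.
  x = 4: f ≡ 0 at y ∈ {0}; g ≡ 0 at y ∈ {4}; common: ∅.
  x = 5: f ≡ 0 at y ∈ {1}; g ≡ 0 at y ∈ {2}; common: ∅.
  x = 6: f ≡ 0 at y ∈ {6}; g ≡ 0 at y ∈ {0}; common: ∅.
Collecting: common zeros = ∅, so the count is 0.
Comparison with the Bézout bound: 0 ≤ 2 = deg(f)·deg(g), as expected for curves with no common component (the affine F_7-count falls short of the bound because intersections may lie at infinity, over extension fields, or carry multiplicity).


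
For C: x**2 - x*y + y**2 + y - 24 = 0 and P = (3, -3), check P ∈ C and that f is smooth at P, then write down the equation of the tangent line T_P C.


Tangent line at P: 9*x - 8*y - 51 = 0.

Step 1: f(3, -3) = 0, so P lies on C.
Step 2: partial derivatives
  f_x(x, y) = 2*x - y, f_y(x, y) = -x + 2*y + 1.
  f_x(P) = 9, f_y(P) = -8 (gradient nonzero, so P is smooth).
Step 3: tangent line at P: 9·(x − 3) + -8·(y − -3) = 0.
Expanding: 9*x - 8*y - 51 = 0.


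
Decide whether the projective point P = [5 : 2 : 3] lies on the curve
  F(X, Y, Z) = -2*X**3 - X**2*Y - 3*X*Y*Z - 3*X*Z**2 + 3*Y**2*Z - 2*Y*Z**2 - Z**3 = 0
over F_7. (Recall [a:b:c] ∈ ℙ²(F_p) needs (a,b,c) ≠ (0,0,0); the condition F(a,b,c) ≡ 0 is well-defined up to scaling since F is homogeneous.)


F(5,2,3) ≡ 1 (mod 7); P is NOT on the curve.

Evaluate F(5, 2, 3) term-by-term (mod 7).
  -2*X**3 ↦ -2·125·1·1 = -250
  -X**2*Y ↦ -1·25·2·1 = -50
  -3*X*Y*Z ↦ -3·5·2·3 = -90
  -3*X*Z**2 ↦ -3·5·1·9 = -135
  3*Y**2*Z ↦ 3·1·4·3 = 36
  -2*Y*Z**2 ↦ -2·1·2·9 = -36
  -Z**3 ↦ -1·1·1·27 = -27
Sum: F(5, 2, 3) = (-250) + (-50) + (-90) + (-135) + (36) + (-36) + (-27) = -552.
Reducing mod 7: -552 ≡ 1 (mod 7).
Since F(a, b, c) ≡ 1 ≠ 0 (mod 7), P does NOT lie on the curve.


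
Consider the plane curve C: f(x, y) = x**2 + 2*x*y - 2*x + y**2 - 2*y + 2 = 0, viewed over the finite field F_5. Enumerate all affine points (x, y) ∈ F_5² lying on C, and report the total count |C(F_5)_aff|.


Affine F_5-points: {(0, 3), (0, 4), (1, 2), (1, 3), (2, 1), (2, 2), (3, 0), (3, 1), (4, 0), (4, 4)}; count = 10.

For each of the 25 pairs (x, y) ∈ F_5², evaluate f(x, y) mod 5. Record the zeros.
  x = 0: [0↦2, 1↦1, 2↦2, 3↦0, 4↦0]  zeros at y ∈ {3, 4}
  x = 1: [0↦1, 1↦2, 2↦0, 3↦0, 4↦2]  zeros at y ∈ {2, 3}
  x = 2: [0↦2, 1↦0, 2↦0, 3↦2, 4↦1]  zeros at y ∈ {1, 2}
  x = 3: [0↦0, 1↦0, 2↦2, 3↦1, 4↦2]  zeros at y ∈ {0, 1}
  x = 4: [0↦0, 1↦2, 2↦1, 3↦2, 4↦0]  zeros at y ∈ {0, 4}
Collecting zeros: affine points = {(0, 3), (0, 4), (1, 2), (1, 3), (2, 1), (2, 2), (3, 0), (3, 1), (4, 0), (4, 4)}.
Total count |C(F_5)_aff| = 10.


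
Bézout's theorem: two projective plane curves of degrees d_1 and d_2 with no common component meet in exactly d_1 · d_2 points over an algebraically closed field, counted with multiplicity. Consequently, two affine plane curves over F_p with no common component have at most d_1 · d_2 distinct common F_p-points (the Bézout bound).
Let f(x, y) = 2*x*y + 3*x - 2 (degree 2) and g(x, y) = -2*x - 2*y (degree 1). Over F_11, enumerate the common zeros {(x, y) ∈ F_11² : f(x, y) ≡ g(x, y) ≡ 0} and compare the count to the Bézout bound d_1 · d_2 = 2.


Common zeros: {(3, 8), (4, 7)}; count = 2; Bézout bound = 2.

deg(f) = 2, deg(g) = 1, so Bézout bound = 2.
Scan x ∈ F_11. For each x, list the y ∈ F_11 with f(x, y) ≡ 0 and those with g(x, y) ≡ 0 (mod 11); the common zeros in that column are the intersection.
  x = 0: f ≡ 0 at y ∈ ∅; g ≡ 0 at y ∈ {0}; common: ∅.
  x = 1: f ≡ 0 at y ∈ {5}; g ≡ 0 at y ∈ {10}; common: ∅.
  x = 2: f ≡ 0 at y ∈ {10}; g ≡ 0 at y ∈ {9}; common: ∅.
  x = 3: f ≡ 0 at y ∈ {8}; g ≡ 0 at y ∈ {8}; common: {8}.
  x = 4: f ≡ 0 at y ∈ {7}; g ≡ 0 at y ∈ {7}; common: {7}.
  x = 5: f ≡ 0 at y ∈ {2}; g ≡ 0 at y ∈ {6}; common: ∅.
  x = 6: f ≡ 0 at y ∈ {6}; g ≡ 0 at y ∈ {5}; common: ∅.
  x = 7: f ≡ 0 at y ∈ {1}; g ≡ 0 at y ∈ {4}; common: ∅.
  x = 8: f ≡ 0 at y ∈ {0}; g ≡ 0 at y ∈ {3}; common: ∅.
  x = 9: f ≡ 0 at y ∈ {9}; g ≡ 0 at y ∈ {2}; common: ∅.
  x = 10: f ≡ 0 at y ∈ {3}; g ≡ 0 at y ∈ {1}; common: ∅.
Collecting: common zeros = {(3, 8), (4, 7)}, so the count is 2.
Comparison with the Bézout bound: 2 ≤ 2 = deg(f)·deg(g), as expected for curves with no common component (the bound is attained).


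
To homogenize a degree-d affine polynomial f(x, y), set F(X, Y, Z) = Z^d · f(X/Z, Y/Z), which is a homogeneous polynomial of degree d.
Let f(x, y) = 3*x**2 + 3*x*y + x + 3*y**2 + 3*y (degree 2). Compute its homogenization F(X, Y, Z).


F(X, Y, Z) = 3*X**2 + 3*X*Y + X*Z + 3*Y**2 + 3*Y*Z

deg(f) = 2.
Substitute x = X/Z, y = Y/Z into f, then multiply by Z^2.
  monomial 3·x^2·y^0 ↦ 3·X^2·Y^0·Z^0.
  monomial 3·x^1·y^1 ↦ 3·X^1·Y^1·Z^0.
  monomial 1·x^1·y^0 ↦ 1·X^1·Y^0·Z^1.
  monomial 3·x^0·y^2 ↦ 3·X^0·Y^2·Z^0.
  monomial 3·x^0·y^1 ↦ 3·X^0·Y^1·Z^1.
Collecting: F(X, Y, Z) = 3*X**2 + 3*X*Y + X*Z + 3*Y**2 + 3*Y*Z.


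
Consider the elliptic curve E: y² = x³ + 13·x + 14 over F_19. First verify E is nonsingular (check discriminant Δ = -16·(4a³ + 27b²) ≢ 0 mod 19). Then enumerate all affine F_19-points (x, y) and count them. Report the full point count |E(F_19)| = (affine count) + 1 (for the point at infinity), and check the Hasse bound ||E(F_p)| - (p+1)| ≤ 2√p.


Affine points = {(1, 3), (1, 16), (3, 2), (3, 17), (4, 4), (4, 15), (6, 2), (6, 17), (7, 7), (7, 12), (9, 9), (9, 10), (10, 2), (10, 17), (11, 5), (11, 14), (12, 6), (12, 13), (13, 9), (13, 10), (16, 9), (16, 10), (18, 0)}; affine count = 23; |E(F_19)| = 24.

Discriminant check: Δ ∝ 4a³ + 27b² = 4·13³ + 27·14² = 4·2197 + 27·196 ≡ 1 (mod 19). Nonzero ⇒ E is nonsingular.
For each x ∈ F_19, compute rhs = x³ + 13·x + 14 mod 19, then count y ∈ F_19 with y² ≡ rhs.
  x = 0: rhs = 14, matching y values: none (0 points).
  x = 1: rhs = 9, matching y values: 3, 16 (2 points).
  x = 2: rhs = 10, matching y values: none (0 points).
  x = 3: rhs = 4, matching y values: 2, 17 (2 points).
  x = 4: rhs = 16, matching y values: 4, 15 (2 points).
  x = 5: rhs = 14, matching y values: none (0 points).
  x = 6: rhs = 4, matching y values: 2, 17 (2 points).
  x = 7: rhs = 11, matching y values: 7, 12 (2 points).
  x = 8: rhs = 3, matching y values: none (0 points).
  x = 9: rhs = 5, matching y values: 9, 10 (2 points).
  x = 10: rhs = 4, matching y values: 2, 17 (2 points).
  x = 11: rhs = 6, matching y values: 5, 14 (2 points).
  x = 12: rhs = 17, matching y values: 6, 13 (2 points).
  x = 13: rhs = 5, matching y values: 9, 10 (2 points).
  x = 14: rhs = 14, matching y values: none (0 points).
  x = 15: rhs = 12, matching y values: none (0 points).
  x = 16: rhs = 5, matching y values: 9, 10 (2 points).
  x = 17: rhs = 18, matching y values: none (0 points).
  x = 18: rhs = 0, matching y values: 0 (1 points).
Total affine count: 23.
Full point count |E(F_19)| = 23 + 1 = 24.
Hasse bound: |24 − (19+1)| = |4| = 4 ≤ 2√19 ≈ 8.7178 ✓.


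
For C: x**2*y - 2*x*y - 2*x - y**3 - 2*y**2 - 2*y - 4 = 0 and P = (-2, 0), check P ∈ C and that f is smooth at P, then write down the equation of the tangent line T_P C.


Tangent line at P: -2*x + 6*y - 4 = 0.

Step 1: f(-2, 0) = 0, so P lies on C.
Step 2: partial derivatives
  f_x(x, y) = 2*x*y - 2*y - 2, f_y(x, y) = x**2 - 2*x - 3*y**2 - 4*y - 2.
  f_x(P) = -2, f_y(P) = 6 (gradient nonzero, so P is smooth).
Step 3: tangent line at P: -2·(x − -2) + 6·(y − 0) = 0.
Expanding: -2*x + 6*y - 4 = 0.


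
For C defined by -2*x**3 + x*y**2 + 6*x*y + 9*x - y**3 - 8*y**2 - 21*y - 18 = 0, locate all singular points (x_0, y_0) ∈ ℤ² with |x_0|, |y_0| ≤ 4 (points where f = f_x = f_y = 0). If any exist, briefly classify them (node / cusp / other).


Singular points: {(0, -3)}; classification: cusp.

Compute partial derivatives:
  f_x = -6*x**2 + y**2 + 6*y + 9.
  f_y = 2*x*y + 6*x - 3*y**2 - 16*y - 21.
Scan x_0 ∈ {−4, ..., 4}. For each x_0, f_y(x_0, y) is a polynomial in y; find its integer roots y ∈ {−4, ..., 4}, then test f_x and f at those candidates.
  x = -4: f_y(-4, y) = -3*y**2 - 24*y - 45; vanishes at y ∈ {-3}. (-4, -3): f_x = -96 ≠ 0.
  x = -3: f_y(-3, y) = -3*y**2 - 22*y - 39; vanishes at y ∈ {-3}. (-3, -3): f_x = -54 ≠ 0.
  x = -2: f_y(-2, y) = -3*y**2 - 20*y - 33; vanishes at y ∈ {-3}. (-2, -3): f_x = -24 ≠ 0.
  x = -1: f_y(-1, y) = -3*y**2 - 18*y - 27; vanishes at y ∈ {-3}. (-1, -3): f_x = -6 ≠ 0.
  x = 0: f_y(0, y) = -3*y**2 - 16*y - 21; vanishes at y ∈ {-3}. (0, -3): f_x = 0, f = 0 — SINGULAR.
  x = 1: f_y(1, y) = -3*y**2 - 14*y - 15; vanishes at y ∈ {-3}. (1, -3): f_x = -6 ≠ 0.
  x = 2: f_y(2, y) = -3*y**2 - 12*y - 9; vanishes at y ∈ {-3, -1}. (2, -3): f_x = -24 ≠ 0; (2, -1): f_x = -20 ≠ 0.
  x = 3: f_y(3, y) = -3*y**2 - 10*y - 3; vanishes at y ∈ {-3}. (3, -3): f_x = -54 ≠ 0.
  x = 4: f_y(4, y) = -3*y**2 - 8*y + 3; vanishes at y ∈ {-3}. (4, -3): f_x = -96 ≠ 0.
Only singular point on the grid: (0, -3).
Classify: substitute x = 0 + u, y = -3 + v and expand: f = -2*u**3 + u*v**2 - v**3 + v**2.
No constant or linear terms (consistent with a singular point). Quadratic part: v**2. Cubic part: -2*u**3 + u*v**2 - v**3.
The quadratic part v**2 is a perfect square, so there is a single (double) tangent line v = 0, i.e. y = -3. Restricting the cubic part to that line (v = 0) leaves -2*u**3 ≠ 0, so f is not divisible by v and the branch is v² ≈ 2*u**3 to lowest order — this is a cusp.
Classification: cusp.


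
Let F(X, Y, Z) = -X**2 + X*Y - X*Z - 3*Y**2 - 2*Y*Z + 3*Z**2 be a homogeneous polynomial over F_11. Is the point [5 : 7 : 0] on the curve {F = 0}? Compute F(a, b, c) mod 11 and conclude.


F(5,7,0) ≡ 6 (mod 11); P is NOT on the curve.

Evaluate F(5, 7, 0) term-by-term (mod 11).
  -X**2 ↦ -1·25·1·1 = -25
  X*Y ↦ 1·5·7·1 = 35
  -X*Z ↦ -1·5·1·0 = 0
  -3*Y**2 ↦ -3·1·49·1 = -147
  -2*Y*Z ↦ -2·1·7·0 = 0
  3*Z**2 ↦ 3·1·1·0 = 0
Sum: F(5, 7, 0) = (-25) + (35) + (0) + (-147) + (0) + (0) = -137.
Reducing mod 11: -137 ≡ 6 (mod 11).
Since F(a, b, c) ≡ 6 ≠ 0 (mod 11), P does NOT lie on the curve.
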